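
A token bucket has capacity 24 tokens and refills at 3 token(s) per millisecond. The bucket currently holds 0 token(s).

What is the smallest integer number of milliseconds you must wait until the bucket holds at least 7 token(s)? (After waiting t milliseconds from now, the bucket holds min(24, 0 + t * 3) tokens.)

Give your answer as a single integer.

Answer: 3

Derivation:
Need 0 + t * 3 >= 7, so t >= 7/3.
Smallest integer t = ceil(7/3) = 3.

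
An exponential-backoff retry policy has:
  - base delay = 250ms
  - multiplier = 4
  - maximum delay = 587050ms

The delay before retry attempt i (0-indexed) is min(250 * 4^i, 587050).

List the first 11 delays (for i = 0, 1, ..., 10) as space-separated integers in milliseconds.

Computing each delay:
  i=0: min(250*4^0, 587050) = 250
  i=1: min(250*4^1, 587050) = 1000
  i=2: min(250*4^2, 587050) = 4000
  i=3: min(250*4^3, 587050) = 16000
  i=4: min(250*4^4, 587050) = 64000
  i=5: min(250*4^5, 587050) = 256000
  i=6: min(250*4^6, 587050) = 587050
  i=7: min(250*4^7, 587050) = 587050
  i=8: min(250*4^8, 587050) = 587050
  i=9: min(250*4^9, 587050) = 587050
  i=10: min(250*4^10, 587050) = 587050

Answer: 250 1000 4000 16000 64000 256000 587050 587050 587050 587050 587050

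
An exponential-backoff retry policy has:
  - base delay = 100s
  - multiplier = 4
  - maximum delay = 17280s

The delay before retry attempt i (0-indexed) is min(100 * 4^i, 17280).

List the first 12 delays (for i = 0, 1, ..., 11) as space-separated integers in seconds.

Computing each delay:
  i=0: min(100*4^0, 17280) = 100
  i=1: min(100*4^1, 17280) = 400
  i=2: min(100*4^2, 17280) = 1600
  i=3: min(100*4^3, 17280) = 6400
  i=4: min(100*4^4, 17280) = 17280
  i=5: min(100*4^5, 17280) = 17280
  i=6: min(100*4^6, 17280) = 17280
  i=7: min(100*4^7, 17280) = 17280
  i=8: min(100*4^8, 17280) = 17280
  i=9: min(100*4^9, 17280) = 17280
  i=10: min(100*4^10, 17280) = 17280
  i=11: min(100*4^11, 17280) = 17280

Answer: 100 400 1600 6400 17280 17280 17280 17280 17280 17280 17280 17280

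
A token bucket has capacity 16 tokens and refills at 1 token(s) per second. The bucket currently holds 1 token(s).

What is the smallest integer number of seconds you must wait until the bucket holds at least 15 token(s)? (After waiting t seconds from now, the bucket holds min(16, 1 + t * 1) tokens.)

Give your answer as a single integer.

Answer: 14

Derivation:
Need 1 + t * 1 >= 15, so t >= 14/1.
Smallest integer t = ceil(14/1) = 14.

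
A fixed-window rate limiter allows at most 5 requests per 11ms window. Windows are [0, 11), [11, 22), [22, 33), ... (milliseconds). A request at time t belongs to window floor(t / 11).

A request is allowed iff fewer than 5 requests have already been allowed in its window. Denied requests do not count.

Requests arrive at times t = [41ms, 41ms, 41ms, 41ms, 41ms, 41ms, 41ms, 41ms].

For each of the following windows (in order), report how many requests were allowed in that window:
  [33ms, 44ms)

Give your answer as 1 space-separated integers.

Processing requests:
  req#1 t=41ms (window 3): ALLOW
  req#2 t=41ms (window 3): ALLOW
  req#3 t=41ms (window 3): ALLOW
  req#4 t=41ms (window 3): ALLOW
  req#5 t=41ms (window 3): ALLOW
  req#6 t=41ms (window 3): DENY
  req#7 t=41ms (window 3): DENY
  req#8 t=41ms (window 3): DENY

Allowed counts by window: 5

Answer: 5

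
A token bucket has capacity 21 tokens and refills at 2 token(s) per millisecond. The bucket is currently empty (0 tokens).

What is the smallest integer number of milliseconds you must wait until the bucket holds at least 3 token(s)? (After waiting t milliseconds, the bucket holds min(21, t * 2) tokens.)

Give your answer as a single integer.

Need t * 2 >= 3, so t >= 3/2.
Smallest integer t = ceil(3/2) = 2.

Answer: 2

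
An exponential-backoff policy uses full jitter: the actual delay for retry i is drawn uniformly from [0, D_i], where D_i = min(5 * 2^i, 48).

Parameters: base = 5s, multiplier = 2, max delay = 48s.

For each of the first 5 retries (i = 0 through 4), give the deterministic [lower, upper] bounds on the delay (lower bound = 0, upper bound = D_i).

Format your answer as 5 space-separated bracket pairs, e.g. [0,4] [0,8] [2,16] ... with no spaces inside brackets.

Answer: [0,5] [0,10] [0,20] [0,40] [0,48]

Derivation:
Computing bounds per retry:
  i=0: D_i=min(5*2^0,48)=5, bounds=[0,5]
  i=1: D_i=min(5*2^1,48)=10, bounds=[0,10]
  i=2: D_i=min(5*2^2,48)=20, bounds=[0,20]
  i=3: D_i=min(5*2^3,48)=40, bounds=[0,40]
  i=4: D_i=min(5*2^4,48)=48, bounds=[0,48]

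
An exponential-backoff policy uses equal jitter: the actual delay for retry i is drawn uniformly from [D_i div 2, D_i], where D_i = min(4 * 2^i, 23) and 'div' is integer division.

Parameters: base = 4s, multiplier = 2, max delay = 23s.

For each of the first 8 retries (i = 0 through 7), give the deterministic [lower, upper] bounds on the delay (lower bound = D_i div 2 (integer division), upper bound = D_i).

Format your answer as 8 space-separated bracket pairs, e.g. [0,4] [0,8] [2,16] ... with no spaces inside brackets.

Computing bounds per retry:
  i=0: D_i=min(4*2^0,23)=4, bounds=[2,4]
  i=1: D_i=min(4*2^1,23)=8, bounds=[4,8]
  i=2: D_i=min(4*2^2,23)=16, bounds=[8,16]
  i=3: D_i=min(4*2^3,23)=23, bounds=[11,23]
  i=4: D_i=min(4*2^4,23)=23, bounds=[11,23]
  i=5: D_i=min(4*2^5,23)=23, bounds=[11,23]
  i=6: D_i=min(4*2^6,23)=23, bounds=[11,23]
  i=7: D_i=min(4*2^7,23)=23, bounds=[11,23]

Answer: [2,4] [4,8] [8,16] [11,23] [11,23] [11,23] [11,23] [11,23]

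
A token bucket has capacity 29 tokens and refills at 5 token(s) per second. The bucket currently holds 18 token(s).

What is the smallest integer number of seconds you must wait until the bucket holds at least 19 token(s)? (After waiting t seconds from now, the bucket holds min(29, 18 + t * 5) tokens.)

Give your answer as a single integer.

Need 18 + t * 5 >= 19, so t >= 1/5.
Smallest integer t = ceil(1/5) = 1.

Answer: 1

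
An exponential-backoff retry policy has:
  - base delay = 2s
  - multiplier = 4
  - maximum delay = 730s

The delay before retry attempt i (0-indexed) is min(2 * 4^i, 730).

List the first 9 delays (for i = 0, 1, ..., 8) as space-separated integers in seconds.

Answer: 2 8 32 128 512 730 730 730 730

Derivation:
Computing each delay:
  i=0: min(2*4^0, 730) = 2
  i=1: min(2*4^1, 730) = 8
  i=2: min(2*4^2, 730) = 32
  i=3: min(2*4^3, 730) = 128
  i=4: min(2*4^4, 730) = 512
  i=5: min(2*4^5, 730) = 730
  i=6: min(2*4^6, 730) = 730
  i=7: min(2*4^7, 730) = 730
  i=8: min(2*4^8, 730) = 730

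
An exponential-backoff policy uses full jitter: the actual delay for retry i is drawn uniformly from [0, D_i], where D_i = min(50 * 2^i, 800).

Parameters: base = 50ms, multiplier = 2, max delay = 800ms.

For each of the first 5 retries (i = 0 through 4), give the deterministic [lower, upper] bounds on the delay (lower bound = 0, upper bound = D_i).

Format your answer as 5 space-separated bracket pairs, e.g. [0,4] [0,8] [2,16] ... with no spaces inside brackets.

Answer: [0,50] [0,100] [0,200] [0,400] [0,800]

Derivation:
Computing bounds per retry:
  i=0: D_i=min(50*2^0,800)=50, bounds=[0,50]
  i=1: D_i=min(50*2^1,800)=100, bounds=[0,100]
  i=2: D_i=min(50*2^2,800)=200, bounds=[0,200]
  i=3: D_i=min(50*2^3,800)=400, bounds=[0,400]
  i=4: D_i=min(50*2^4,800)=800, bounds=[0,800]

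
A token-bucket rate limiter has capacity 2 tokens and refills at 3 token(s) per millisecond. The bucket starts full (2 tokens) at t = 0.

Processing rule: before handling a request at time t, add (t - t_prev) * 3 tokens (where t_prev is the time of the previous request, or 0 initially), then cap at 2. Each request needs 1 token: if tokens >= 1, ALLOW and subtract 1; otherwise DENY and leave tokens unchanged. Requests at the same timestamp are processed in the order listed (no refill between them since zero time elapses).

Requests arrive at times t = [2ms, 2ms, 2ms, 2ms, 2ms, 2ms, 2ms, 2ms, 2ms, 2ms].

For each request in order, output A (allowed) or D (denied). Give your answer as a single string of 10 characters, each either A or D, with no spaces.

Simulating step by step:
  req#1 t=2ms: ALLOW
  req#2 t=2ms: ALLOW
  req#3 t=2ms: DENY
  req#4 t=2ms: DENY
  req#5 t=2ms: DENY
  req#6 t=2ms: DENY
  req#7 t=2ms: DENY
  req#8 t=2ms: DENY
  req#9 t=2ms: DENY
  req#10 t=2ms: DENY

Answer: AADDDDDDDD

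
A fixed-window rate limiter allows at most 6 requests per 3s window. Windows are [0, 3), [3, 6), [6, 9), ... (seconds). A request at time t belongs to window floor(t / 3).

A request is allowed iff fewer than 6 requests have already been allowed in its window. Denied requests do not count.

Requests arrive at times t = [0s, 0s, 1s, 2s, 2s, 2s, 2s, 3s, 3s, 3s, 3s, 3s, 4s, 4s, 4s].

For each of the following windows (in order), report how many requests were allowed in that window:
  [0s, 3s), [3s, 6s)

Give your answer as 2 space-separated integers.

Processing requests:
  req#1 t=0s (window 0): ALLOW
  req#2 t=0s (window 0): ALLOW
  req#3 t=1s (window 0): ALLOW
  req#4 t=2s (window 0): ALLOW
  req#5 t=2s (window 0): ALLOW
  req#6 t=2s (window 0): ALLOW
  req#7 t=2s (window 0): DENY
  req#8 t=3s (window 1): ALLOW
  req#9 t=3s (window 1): ALLOW
  req#10 t=3s (window 1): ALLOW
  req#11 t=3s (window 1): ALLOW
  req#12 t=3s (window 1): ALLOW
  req#13 t=4s (window 1): ALLOW
  req#14 t=4s (window 1): DENY
  req#15 t=4s (window 1): DENY

Allowed counts by window: 6 6

Answer: 6 6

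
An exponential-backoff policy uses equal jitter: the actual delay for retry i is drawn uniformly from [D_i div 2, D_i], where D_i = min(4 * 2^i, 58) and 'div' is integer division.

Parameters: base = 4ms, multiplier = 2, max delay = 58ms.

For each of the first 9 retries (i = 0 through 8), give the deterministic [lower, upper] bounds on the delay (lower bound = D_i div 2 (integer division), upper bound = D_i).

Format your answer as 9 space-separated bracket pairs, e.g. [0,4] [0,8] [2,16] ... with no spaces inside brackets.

Answer: [2,4] [4,8] [8,16] [16,32] [29,58] [29,58] [29,58] [29,58] [29,58]

Derivation:
Computing bounds per retry:
  i=0: D_i=min(4*2^0,58)=4, bounds=[2,4]
  i=1: D_i=min(4*2^1,58)=8, bounds=[4,8]
  i=2: D_i=min(4*2^2,58)=16, bounds=[8,16]
  i=3: D_i=min(4*2^3,58)=32, bounds=[16,32]
  i=4: D_i=min(4*2^4,58)=58, bounds=[29,58]
  i=5: D_i=min(4*2^5,58)=58, bounds=[29,58]
  i=6: D_i=min(4*2^6,58)=58, bounds=[29,58]
  i=7: D_i=min(4*2^7,58)=58, bounds=[29,58]
  i=8: D_i=min(4*2^8,58)=58, bounds=[29,58]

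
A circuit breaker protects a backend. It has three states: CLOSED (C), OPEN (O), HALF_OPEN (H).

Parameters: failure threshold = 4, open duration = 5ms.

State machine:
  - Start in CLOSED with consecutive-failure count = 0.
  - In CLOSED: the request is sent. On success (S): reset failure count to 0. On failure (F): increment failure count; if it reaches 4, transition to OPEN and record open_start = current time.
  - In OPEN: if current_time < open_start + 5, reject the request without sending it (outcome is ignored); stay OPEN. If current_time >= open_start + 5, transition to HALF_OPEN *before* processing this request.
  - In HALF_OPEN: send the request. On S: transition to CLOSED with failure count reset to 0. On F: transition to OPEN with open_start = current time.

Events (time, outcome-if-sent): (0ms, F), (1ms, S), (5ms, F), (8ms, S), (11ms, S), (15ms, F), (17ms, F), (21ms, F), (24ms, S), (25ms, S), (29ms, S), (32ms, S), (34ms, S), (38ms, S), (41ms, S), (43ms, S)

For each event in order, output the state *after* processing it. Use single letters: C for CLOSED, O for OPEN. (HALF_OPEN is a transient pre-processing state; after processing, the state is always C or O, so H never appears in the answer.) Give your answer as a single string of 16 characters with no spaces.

Answer: CCCCCCCCCCCCCCCC

Derivation:
State after each event:
  event#1 t=0ms outcome=F: state=CLOSED
  event#2 t=1ms outcome=S: state=CLOSED
  event#3 t=5ms outcome=F: state=CLOSED
  event#4 t=8ms outcome=S: state=CLOSED
  event#5 t=11ms outcome=S: state=CLOSED
  event#6 t=15ms outcome=F: state=CLOSED
  event#7 t=17ms outcome=F: state=CLOSED
  event#8 t=21ms outcome=F: state=CLOSED
  event#9 t=24ms outcome=S: state=CLOSED
  event#10 t=25ms outcome=S: state=CLOSED
  event#11 t=29ms outcome=S: state=CLOSED
  event#12 t=32ms outcome=S: state=CLOSED
  event#13 t=34ms outcome=S: state=CLOSED
  event#14 t=38ms outcome=S: state=CLOSED
  event#15 t=41ms outcome=S: state=CLOSED
  event#16 t=43ms outcome=S: state=CLOSED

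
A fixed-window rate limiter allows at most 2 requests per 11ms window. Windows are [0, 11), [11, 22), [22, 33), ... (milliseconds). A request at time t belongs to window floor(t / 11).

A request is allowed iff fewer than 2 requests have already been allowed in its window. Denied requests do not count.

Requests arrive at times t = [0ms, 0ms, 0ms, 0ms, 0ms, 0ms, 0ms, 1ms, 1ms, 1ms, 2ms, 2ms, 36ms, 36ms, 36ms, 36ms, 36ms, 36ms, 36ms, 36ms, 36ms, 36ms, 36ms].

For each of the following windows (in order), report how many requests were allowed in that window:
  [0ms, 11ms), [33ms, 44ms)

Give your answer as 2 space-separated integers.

Processing requests:
  req#1 t=0ms (window 0): ALLOW
  req#2 t=0ms (window 0): ALLOW
  req#3 t=0ms (window 0): DENY
  req#4 t=0ms (window 0): DENY
  req#5 t=0ms (window 0): DENY
  req#6 t=0ms (window 0): DENY
  req#7 t=0ms (window 0): DENY
  req#8 t=1ms (window 0): DENY
  req#9 t=1ms (window 0): DENY
  req#10 t=1ms (window 0): DENY
  req#11 t=2ms (window 0): DENY
  req#12 t=2ms (window 0): DENY
  req#13 t=36ms (window 3): ALLOW
  req#14 t=36ms (window 3): ALLOW
  req#15 t=36ms (window 3): DENY
  req#16 t=36ms (window 3): DENY
  req#17 t=36ms (window 3): DENY
  req#18 t=36ms (window 3): DENY
  req#19 t=36ms (window 3): DENY
  req#20 t=36ms (window 3): DENY
  req#21 t=36ms (window 3): DENY
  req#22 t=36ms (window 3): DENY
  req#23 t=36ms (window 3): DENY

Allowed counts by window: 2 2

Answer: 2 2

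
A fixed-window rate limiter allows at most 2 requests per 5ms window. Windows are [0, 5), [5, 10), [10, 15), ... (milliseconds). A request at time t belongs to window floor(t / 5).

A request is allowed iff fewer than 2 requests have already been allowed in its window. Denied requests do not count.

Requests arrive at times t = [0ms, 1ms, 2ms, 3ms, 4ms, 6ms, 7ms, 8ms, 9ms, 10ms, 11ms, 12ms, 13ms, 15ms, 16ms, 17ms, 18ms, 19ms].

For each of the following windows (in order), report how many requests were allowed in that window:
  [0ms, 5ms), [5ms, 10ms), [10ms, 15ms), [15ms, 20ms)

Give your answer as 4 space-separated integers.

Processing requests:
  req#1 t=0ms (window 0): ALLOW
  req#2 t=1ms (window 0): ALLOW
  req#3 t=2ms (window 0): DENY
  req#4 t=3ms (window 0): DENY
  req#5 t=4ms (window 0): DENY
  req#6 t=6ms (window 1): ALLOW
  req#7 t=7ms (window 1): ALLOW
  req#8 t=8ms (window 1): DENY
  req#9 t=9ms (window 1): DENY
  req#10 t=10ms (window 2): ALLOW
  req#11 t=11ms (window 2): ALLOW
  req#12 t=12ms (window 2): DENY
  req#13 t=13ms (window 2): DENY
  req#14 t=15ms (window 3): ALLOW
  req#15 t=16ms (window 3): ALLOW
  req#16 t=17ms (window 3): DENY
  req#17 t=18ms (window 3): DENY
  req#18 t=19ms (window 3): DENY

Allowed counts by window: 2 2 2 2

Answer: 2 2 2 2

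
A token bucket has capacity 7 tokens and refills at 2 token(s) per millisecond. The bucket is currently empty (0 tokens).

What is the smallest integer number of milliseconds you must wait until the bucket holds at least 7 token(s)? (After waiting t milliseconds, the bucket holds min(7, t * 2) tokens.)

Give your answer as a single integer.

Need t * 2 >= 7, so t >= 7/2.
Smallest integer t = ceil(7/2) = 4.

Answer: 4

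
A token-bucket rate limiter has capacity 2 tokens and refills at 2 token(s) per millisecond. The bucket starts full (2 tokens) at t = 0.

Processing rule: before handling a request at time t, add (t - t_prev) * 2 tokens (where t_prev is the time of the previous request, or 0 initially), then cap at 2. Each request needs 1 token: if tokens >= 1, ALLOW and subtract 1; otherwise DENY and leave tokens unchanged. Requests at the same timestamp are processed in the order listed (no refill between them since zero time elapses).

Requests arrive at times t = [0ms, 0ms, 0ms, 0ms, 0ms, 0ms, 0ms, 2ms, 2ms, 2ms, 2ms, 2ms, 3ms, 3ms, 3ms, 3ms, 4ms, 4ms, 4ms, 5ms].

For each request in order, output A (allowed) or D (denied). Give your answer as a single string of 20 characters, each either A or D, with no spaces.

Simulating step by step:
  req#1 t=0ms: ALLOW
  req#2 t=0ms: ALLOW
  req#3 t=0ms: DENY
  req#4 t=0ms: DENY
  req#5 t=0ms: DENY
  req#6 t=0ms: DENY
  req#7 t=0ms: DENY
  req#8 t=2ms: ALLOW
  req#9 t=2ms: ALLOW
  req#10 t=2ms: DENY
  req#11 t=2ms: DENY
  req#12 t=2ms: DENY
  req#13 t=3ms: ALLOW
  req#14 t=3ms: ALLOW
  req#15 t=3ms: DENY
  req#16 t=3ms: DENY
  req#17 t=4ms: ALLOW
  req#18 t=4ms: ALLOW
  req#19 t=4ms: DENY
  req#20 t=5ms: ALLOW

Answer: AADDDDDAADDDAADDAADA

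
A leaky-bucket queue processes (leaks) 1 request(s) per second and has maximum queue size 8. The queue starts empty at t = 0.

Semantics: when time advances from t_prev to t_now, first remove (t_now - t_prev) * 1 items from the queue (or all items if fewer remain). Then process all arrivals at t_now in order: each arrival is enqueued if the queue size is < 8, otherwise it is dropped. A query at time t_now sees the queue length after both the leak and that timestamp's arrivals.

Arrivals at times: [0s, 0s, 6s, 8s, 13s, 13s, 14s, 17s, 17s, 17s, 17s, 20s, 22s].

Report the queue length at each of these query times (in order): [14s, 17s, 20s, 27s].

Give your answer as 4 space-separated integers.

Answer: 2 4 2 0

Derivation:
Queue lengths at query times:
  query t=14s: backlog = 2
  query t=17s: backlog = 4
  query t=20s: backlog = 2
  query t=27s: backlog = 0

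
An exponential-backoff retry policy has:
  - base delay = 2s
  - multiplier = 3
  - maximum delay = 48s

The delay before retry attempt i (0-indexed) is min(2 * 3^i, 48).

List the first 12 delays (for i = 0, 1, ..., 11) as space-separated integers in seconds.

Computing each delay:
  i=0: min(2*3^0, 48) = 2
  i=1: min(2*3^1, 48) = 6
  i=2: min(2*3^2, 48) = 18
  i=3: min(2*3^3, 48) = 48
  i=4: min(2*3^4, 48) = 48
  i=5: min(2*3^5, 48) = 48
  i=6: min(2*3^6, 48) = 48
  i=7: min(2*3^7, 48) = 48
  i=8: min(2*3^8, 48) = 48
  i=9: min(2*3^9, 48) = 48
  i=10: min(2*3^10, 48) = 48
  i=11: min(2*3^11, 48) = 48

Answer: 2 6 18 48 48 48 48 48 48 48 48 48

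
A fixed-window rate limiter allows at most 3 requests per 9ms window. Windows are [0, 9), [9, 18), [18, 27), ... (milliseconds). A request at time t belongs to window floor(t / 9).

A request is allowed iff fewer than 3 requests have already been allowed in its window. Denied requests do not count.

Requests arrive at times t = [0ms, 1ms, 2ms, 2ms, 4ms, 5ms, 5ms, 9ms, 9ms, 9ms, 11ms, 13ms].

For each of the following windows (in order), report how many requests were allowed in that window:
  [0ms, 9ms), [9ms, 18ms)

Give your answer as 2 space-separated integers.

Answer: 3 3

Derivation:
Processing requests:
  req#1 t=0ms (window 0): ALLOW
  req#2 t=1ms (window 0): ALLOW
  req#3 t=2ms (window 0): ALLOW
  req#4 t=2ms (window 0): DENY
  req#5 t=4ms (window 0): DENY
  req#6 t=5ms (window 0): DENY
  req#7 t=5ms (window 0): DENY
  req#8 t=9ms (window 1): ALLOW
  req#9 t=9ms (window 1): ALLOW
  req#10 t=9ms (window 1): ALLOW
  req#11 t=11ms (window 1): DENY
  req#12 t=13ms (window 1): DENY

Allowed counts by window: 3 3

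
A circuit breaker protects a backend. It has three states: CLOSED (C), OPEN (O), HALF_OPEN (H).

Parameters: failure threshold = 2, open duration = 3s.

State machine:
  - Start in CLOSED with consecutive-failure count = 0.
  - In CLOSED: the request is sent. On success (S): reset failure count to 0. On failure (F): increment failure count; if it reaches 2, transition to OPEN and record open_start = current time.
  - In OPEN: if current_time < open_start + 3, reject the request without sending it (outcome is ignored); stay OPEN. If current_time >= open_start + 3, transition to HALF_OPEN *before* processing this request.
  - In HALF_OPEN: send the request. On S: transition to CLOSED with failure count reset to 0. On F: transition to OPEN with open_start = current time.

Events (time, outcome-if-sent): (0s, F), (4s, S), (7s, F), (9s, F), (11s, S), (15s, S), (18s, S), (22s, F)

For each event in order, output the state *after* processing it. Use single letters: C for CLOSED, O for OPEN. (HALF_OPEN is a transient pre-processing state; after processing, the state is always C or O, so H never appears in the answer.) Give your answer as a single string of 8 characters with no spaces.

Answer: CCCOOCCC

Derivation:
State after each event:
  event#1 t=0s outcome=F: state=CLOSED
  event#2 t=4s outcome=S: state=CLOSED
  event#3 t=7s outcome=F: state=CLOSED
  event#4 t=9s outcome=F: state=OPEN
  event#5 t=11s outcome=S: state=OPEN
  event#6 t=15s outcome=S: state=CLOSED
  event#7 t=18s outcome=S: state=CLOSED
  event#8 t=22s outcome=F: state=CLOSED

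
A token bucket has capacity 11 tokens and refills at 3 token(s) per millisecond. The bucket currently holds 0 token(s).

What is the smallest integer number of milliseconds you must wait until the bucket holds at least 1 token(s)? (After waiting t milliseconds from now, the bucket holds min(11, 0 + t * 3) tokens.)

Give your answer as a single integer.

Answer: 1

Derivation:
Need 0 + t * 3 >= 1, so t >= 1/3.
Smallest integer t = ceil(1/3) = 1.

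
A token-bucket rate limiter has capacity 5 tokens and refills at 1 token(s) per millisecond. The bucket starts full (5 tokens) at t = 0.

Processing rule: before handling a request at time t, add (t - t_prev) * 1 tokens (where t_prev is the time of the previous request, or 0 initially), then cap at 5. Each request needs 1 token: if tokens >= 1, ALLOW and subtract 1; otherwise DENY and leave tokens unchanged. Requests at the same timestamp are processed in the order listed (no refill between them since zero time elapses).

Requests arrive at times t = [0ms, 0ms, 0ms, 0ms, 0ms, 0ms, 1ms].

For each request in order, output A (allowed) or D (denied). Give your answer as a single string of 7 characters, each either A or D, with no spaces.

Answer: AAAAADA

Derivation:
Simulating step by step:
  req#1 t=0ms: ALLOW
  req#2 t=0ms: ALLOW
  req#3 t=0ms: ALLOW
  req#4 t=0ms: ALLOW
  req#5 t=0ms: ALLOW
  req#6 t=0ms: DENY
  req#7 t=1ms: ALLOW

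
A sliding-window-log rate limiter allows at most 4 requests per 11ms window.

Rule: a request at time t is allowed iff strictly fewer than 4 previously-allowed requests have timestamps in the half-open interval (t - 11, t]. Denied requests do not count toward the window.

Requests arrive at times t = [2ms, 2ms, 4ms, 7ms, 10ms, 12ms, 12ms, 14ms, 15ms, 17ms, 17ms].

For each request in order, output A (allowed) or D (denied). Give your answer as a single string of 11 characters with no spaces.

Answer: AAAADDDAAAD

Derivation:
Tracking allowed requests in the window:
  req#1 t=2ms: ALLOW
  req#2 t=2ms: ALLOW
  req#3 t=4ms: ALLOW
  req#4 t=7ms: ALLOW
  req#5 t=10ms: DENY
  req#6 t=12ms: DENY
  req#7 t=12ms: DENY
  req#8 t=14ms: ALLOW
  req#9 t=15ms: ALLOW
  req#10 t=17ms: ALLOW
  req#11 t=17ms: DENY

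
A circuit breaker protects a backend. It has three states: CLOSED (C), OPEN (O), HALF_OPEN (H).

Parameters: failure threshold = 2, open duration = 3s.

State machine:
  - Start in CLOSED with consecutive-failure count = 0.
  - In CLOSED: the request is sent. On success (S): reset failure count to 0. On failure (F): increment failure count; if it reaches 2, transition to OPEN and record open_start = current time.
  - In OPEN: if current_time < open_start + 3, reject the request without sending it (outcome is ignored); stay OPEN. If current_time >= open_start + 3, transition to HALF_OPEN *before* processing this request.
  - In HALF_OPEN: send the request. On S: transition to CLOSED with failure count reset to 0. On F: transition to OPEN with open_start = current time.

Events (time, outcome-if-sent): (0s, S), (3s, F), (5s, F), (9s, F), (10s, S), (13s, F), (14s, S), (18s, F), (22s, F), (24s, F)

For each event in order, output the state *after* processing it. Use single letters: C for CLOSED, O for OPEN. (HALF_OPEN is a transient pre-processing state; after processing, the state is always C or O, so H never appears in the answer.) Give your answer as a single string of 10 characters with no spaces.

Answer: CCOOOOOOOO

Derivation:
State after each event:
  event#1 t=0s outcome=S: state=CLOSED
  event#2 t=3s outcome=F: state=CLOSED
  event#3 t=5s outcome=F: state=OPEN
  event#4 t=9s outcome=F: state=OPEN
  event#5 t=10s outcome=S: state=OPEN
  event#6 t=13s outcome=F: state=OPEN
  event#7 t=14s outcome=S: state=OPEN
  event#8 t=18s outcome=F: state=OPEN
  event#9 t=22s outcome=F: state=OPEN
  event#10 t=24s outcome=F: state=OPEN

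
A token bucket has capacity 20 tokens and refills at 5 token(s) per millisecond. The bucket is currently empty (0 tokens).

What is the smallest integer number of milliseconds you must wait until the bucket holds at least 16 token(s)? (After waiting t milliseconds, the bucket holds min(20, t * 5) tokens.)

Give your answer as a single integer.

Need t * 5 >= 16, so t >= 16/5.
Smallest integer t = ceil(16/5) = 4.

Answer: 4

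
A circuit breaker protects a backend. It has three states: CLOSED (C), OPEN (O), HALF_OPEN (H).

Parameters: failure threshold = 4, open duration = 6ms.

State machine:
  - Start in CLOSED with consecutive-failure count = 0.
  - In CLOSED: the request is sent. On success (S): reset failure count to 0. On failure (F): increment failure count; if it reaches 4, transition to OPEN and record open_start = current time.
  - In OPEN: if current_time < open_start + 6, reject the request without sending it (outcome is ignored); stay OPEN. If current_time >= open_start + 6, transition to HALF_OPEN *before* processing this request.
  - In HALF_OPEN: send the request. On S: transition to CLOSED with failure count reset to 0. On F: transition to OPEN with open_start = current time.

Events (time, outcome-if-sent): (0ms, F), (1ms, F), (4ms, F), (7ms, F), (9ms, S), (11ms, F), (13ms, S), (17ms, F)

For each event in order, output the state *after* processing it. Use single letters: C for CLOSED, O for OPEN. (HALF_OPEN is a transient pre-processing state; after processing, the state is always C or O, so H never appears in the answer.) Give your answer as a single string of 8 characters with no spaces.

State after each event:
  event#1 t=0ms outcome=F: state=CLOSED
  event#2 t=1ms outcome=F: state=CLOSED
  event#3 t=4ms outcome=F: state=CLOSED
  event#4 t=7ms outcome=F: state=OPEN
  event#5 t=9ms outcome=S: state=OPEN
  event#6 t=11ms outcome=F: state=OPEN
  event#7 t=13ms outcome=S: state=CLOSED
  event#8 t=17ms outcome=F: state=CLOSED

Answer: CCCOOOCC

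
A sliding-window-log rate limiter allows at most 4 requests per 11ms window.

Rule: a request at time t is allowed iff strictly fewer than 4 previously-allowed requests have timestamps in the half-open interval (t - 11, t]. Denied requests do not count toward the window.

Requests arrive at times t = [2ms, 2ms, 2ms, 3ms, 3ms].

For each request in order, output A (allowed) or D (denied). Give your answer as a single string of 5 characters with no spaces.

Tracking allowed requests in the window:
  req#1 t=2ms: ALLOW
  req#2 t=2ms: ALLOW
  req#3 t=2ms: ALLOW
  req#4 t=3ms: ALLOW
  req#5 t=3ms: DENY

Answer: AAAAD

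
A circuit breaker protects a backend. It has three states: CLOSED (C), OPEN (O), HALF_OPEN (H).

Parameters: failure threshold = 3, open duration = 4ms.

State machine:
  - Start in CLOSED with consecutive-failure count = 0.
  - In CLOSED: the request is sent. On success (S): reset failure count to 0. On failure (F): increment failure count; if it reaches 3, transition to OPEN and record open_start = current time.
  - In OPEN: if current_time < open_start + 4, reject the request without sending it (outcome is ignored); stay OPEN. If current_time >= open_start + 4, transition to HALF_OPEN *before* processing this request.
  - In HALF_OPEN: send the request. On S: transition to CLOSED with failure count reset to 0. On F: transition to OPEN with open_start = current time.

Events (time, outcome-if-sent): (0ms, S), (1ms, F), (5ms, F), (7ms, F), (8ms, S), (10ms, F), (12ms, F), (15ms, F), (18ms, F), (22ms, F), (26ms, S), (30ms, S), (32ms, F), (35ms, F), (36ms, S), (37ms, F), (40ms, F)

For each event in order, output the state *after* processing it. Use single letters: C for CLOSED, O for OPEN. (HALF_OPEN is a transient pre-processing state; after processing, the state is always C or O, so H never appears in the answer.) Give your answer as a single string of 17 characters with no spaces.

State after each event:
  event#1 t=0ms outcome=S: state=CLOSED
  event#2 t=1ms outcome=F: state=CLOSED
  event#3 t=5ms outcome=F: state=CLOSED
  event#4 t=7ms outcome=F: state=OPEN
  event#5 t=8ms outcome=S: state=OPEN
  event#6 t=10ms outcome=F: state=OPEN
  event#7 t=12ms outcome=F: state=OPEN
  event#8 t=15ms outcome=F: state=OPEN
  event#9 t=18ms outcome=F: state=OPEN
  event#10 t=22ms outcome=F: state=OPEN
  event#11 t=26ms outcome=S: state=CLOSED
  event#12 t=30ms outcome=S: state=CLOSED
  event#13 t=32ms outcome=F: state=CLOSED
  event#14 t=35ms outcome=F: state=CLOSED
  event#15 t=36ms outcome=S: state=CLOSED
  event#16 t=37ms outcome=F: state=CLOSED
  event#17 t=40ms outcome=F: state=CLOSED

Answer: CCCOOOOOOOCCCCCCC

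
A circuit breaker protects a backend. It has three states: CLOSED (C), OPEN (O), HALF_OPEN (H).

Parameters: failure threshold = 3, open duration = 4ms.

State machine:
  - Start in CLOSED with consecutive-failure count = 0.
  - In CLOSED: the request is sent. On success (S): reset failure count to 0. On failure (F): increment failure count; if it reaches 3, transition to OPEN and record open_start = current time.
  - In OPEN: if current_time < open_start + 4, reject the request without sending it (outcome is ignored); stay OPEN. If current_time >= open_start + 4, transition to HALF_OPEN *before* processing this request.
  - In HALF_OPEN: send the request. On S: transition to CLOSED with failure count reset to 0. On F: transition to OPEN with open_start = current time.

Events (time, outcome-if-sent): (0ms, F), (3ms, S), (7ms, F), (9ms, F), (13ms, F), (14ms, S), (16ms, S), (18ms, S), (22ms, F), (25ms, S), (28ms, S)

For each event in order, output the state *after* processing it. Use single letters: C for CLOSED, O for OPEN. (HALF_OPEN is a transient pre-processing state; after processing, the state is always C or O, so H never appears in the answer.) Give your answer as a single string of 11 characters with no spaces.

State after each event:
  event#1 t=0ms outcome=F: state=CLOSED
  event#2 t=3ms outcome=S: state=CLOSED
  event#3 t=7ms outcome=F: state=CLOSED
  event#4 t=9ms outcome=F: state=CLOSED
  event#5 t=13ms outcome=F: state=OPEN
  event#6 t=14ms outcome=S: state=OPEN
  event#7 t=16ms outcome=S: state=OPEN
  event#8 t=18ms outcome=S: state=CLOSED
  event#9 t=22ms outcome=F: state=CLOSED
  event#10 t=25ms outcome=S: state=CLOSED
  event#11 t=28ms outcome=S: state=CLOSED

Answer: CCCCOOOCCCC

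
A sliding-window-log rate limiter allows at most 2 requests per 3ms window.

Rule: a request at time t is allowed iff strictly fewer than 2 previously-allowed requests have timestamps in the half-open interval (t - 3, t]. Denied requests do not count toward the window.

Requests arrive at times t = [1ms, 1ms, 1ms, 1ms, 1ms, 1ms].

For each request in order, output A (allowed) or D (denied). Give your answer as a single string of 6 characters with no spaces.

Answer: AADDDD

Derivation:
Tracking allowed requests in the window:
  req#1 t=1ms: ALLOW
  req#2 t=1ms: ALLOW
  req#3 t=1ms: DENY
  req#4 t=1ms: DENY
  req#5 t=1ms: DENY
  req#6 t=1ms: DENY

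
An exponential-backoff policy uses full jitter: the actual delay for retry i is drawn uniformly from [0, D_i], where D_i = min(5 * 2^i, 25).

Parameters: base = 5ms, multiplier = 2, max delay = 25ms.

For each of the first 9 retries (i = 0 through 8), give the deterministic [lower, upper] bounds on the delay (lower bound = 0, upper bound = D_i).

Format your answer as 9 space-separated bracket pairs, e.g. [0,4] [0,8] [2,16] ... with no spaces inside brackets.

Computing bounds per retry:
  i=0: D_i=min(5*2^0,25)=5, bounds=[0,5]
  i=1: D_i=min(5*2^1,25)=10, bounds=[0,10]
  i=2: D_i=min(5*2^2,25)=20, bounds=[0,20]
  i=3: D_i=min(5*2^3,25)=25, bounds=[0,25]
  i=4: D_i=min(5*2^4,25)=25, bounds=[0,25]
  i=5: D_i=min(5*2^5,25)=25, bounds=[0,25]
  i=6: D_i=min(5*2^6,25)=25, bounds=[0,25]
  i=7: D_i=min(5*2^7,25)=25, bounds=[0,25]
  i=8: D_i=min(5*2^8,25)=25, bounds=[0,25]

Answer: [0,5] [0,10] [0,20] [0,25] [0,25] [0,25] [0,25] [0,25] [0,25]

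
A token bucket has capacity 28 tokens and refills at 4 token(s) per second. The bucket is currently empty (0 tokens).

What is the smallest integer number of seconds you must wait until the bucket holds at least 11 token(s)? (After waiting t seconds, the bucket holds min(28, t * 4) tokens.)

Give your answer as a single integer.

Answer: 3

Derivation:
Need t * 4 >= 11, so t >= 11/4.
Smallest integer t = ceil(11/4) = 3.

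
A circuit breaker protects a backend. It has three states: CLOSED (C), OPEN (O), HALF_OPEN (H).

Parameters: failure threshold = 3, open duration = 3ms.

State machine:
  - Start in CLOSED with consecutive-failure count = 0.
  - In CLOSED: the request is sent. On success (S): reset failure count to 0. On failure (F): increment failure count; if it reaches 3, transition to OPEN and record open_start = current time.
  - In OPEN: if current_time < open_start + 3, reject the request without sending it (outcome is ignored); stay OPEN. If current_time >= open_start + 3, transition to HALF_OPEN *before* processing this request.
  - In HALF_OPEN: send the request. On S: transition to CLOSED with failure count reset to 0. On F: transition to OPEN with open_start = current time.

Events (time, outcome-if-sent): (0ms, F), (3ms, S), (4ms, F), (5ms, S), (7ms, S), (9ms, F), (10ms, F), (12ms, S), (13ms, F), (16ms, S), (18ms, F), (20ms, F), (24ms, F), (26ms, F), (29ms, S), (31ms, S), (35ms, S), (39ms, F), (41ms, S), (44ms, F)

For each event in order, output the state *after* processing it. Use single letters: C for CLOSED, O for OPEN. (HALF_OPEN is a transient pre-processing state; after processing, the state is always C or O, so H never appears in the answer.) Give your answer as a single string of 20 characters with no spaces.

State after each event:
  event#1 t=0ms outcome=F: state=CLOSED
  event#2 t=3ms outcome=S: state=CLOSED
  event#3 t=4ms outcome=F: state=CLOSED
  event#4 t=5ms outcome=S: state=CLOSED
  event#5 t=7ms outcome=S: state=CLOSED
  event#6 t=9ms outcome=F: state=CLOSED
  event#7 t=10ms outcome=F: state=CLOSED
  event#8 t=12ms outcome=S: state=CLOSED
  event#9 t=13ms outcome=F: state=CLOSED
  event#10 t=16ms outcome=S: state=CLOSED
  event#11 t=18ms outcome=F: state=CLOSED
  event#12 t=20ms outcome=F: state=CLOSED
  event#13 t=24ms outcome=F: state=OPEN
  event#14 t=26ms outcome=F: state=OPEN
  event#15 t=29ms outcome=S: state=CLOSED
  event#16 t=31ms outcome=S: state=CLOSED
  event#17 t=35ms outcome=S: state=CLOSED
  event#18 t=39ms outcome=F: state=CLOSED
  event#19 t=41ms outcome=S: state=CLOSED
  event#20 t=44ms outcome=F: state=CLOSED

Answer: CCCCCCCCCCCCOOCCCCCC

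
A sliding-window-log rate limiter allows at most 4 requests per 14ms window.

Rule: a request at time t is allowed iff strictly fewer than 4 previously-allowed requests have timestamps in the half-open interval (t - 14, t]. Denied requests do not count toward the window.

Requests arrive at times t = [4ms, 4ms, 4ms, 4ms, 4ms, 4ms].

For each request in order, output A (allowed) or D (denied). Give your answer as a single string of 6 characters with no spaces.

Answer: AAAADD

Derivation:
Tracking allowed requests in the window:
  req#1 t=4ms: ALLOW
  req#2 t=4ms: ALLOW
  req#3 t=4ms: ALLOW
  req#4 t=4ms: ALLOW
  req#5 t=4ms: DENY
  req#6 t=4ms: DENY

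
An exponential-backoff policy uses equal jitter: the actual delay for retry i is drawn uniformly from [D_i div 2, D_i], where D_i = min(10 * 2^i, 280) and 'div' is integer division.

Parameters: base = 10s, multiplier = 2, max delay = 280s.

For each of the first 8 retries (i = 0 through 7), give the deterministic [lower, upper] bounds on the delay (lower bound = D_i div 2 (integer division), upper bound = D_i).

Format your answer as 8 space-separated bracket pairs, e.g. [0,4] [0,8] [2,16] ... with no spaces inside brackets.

Computing bounds per retry:
  i=0: D_i=min(10*2^0,280)=10, bounds=[5,10]
  i=1: D_i=min(10*2^1,280)=20, bounds=[10,20]
  i=2: D_i=min(10*2^2,280)=40, bounds=[20,40]
  i=3: D_i=min(10*2^3,280)=80, bounds=[40,80]
  i=4: D_i=min(10*2^4,280)=160, bounds=[80,160]
  i=5: D_i=min(10*2^5,280)=280, bounds=[140,280]
  i=6: D_i=min(10*2^6,280)=280, bounds=[140,280]
  i=7: D_i=min(10*2^7,280)=280, bounds=[140,280]

Answer: [5,10] [10,20] [20,40] [40,80] [80,160] [140,280] [140,280] [140,280]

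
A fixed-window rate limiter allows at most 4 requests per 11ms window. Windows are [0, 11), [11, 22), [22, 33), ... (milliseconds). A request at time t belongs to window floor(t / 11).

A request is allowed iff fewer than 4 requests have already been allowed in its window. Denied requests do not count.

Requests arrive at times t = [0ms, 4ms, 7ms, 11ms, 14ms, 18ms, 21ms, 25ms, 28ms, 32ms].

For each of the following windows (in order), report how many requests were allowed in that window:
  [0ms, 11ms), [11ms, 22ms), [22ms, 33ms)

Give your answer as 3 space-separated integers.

Processing requests:
  req#1 t=0ms (window 0): ALLOW
  req#2 t=4ms (window 0): ALLOW
  req#3 t=7ms (window 0): ALLOW
  req#4 t=11ms (window 1): ALLOW
  req#5 t=14ms (window 1): ALLOW
  req#6 t=18ms (window 1): ALLOW
  req#7 t=21ms (window 1): ALLOW
  req#8 t=25ms (window 2): ALLOW
  req#9 t=28ms (window 2): ALLOW
  req#10 t=32ms (window 2): ALLOW

Allowed counts by window: 3 4 3

Answer: 3 4 3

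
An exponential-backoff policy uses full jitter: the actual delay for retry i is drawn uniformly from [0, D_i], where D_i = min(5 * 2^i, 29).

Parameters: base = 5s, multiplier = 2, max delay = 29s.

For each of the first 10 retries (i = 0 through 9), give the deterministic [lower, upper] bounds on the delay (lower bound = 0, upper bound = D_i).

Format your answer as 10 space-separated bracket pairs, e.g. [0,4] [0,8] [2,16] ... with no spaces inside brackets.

Computing bounds per retry:
  i=0: D_i=min(5*2^0,29)=5, bounds=[0,5]
  i=1: D_i=min(5*2^1,29)=10, bounds=[0,10]
  i=2: D_i=min(5*2^2,29)=20, bounds=[0,20]
  i=3: D_i=min(5*2^3,29)=29, bounds=[0,29]
  i=4: D_i=min(5*2^4,29)=29, bounds=[0,29]
  i=5: D_i=min(5*2^5,29)=29, bounds=[0,29]
  i=6: D_i=min(5*2^6,29)=29, bounds=[0,29]
  i=7: D_i=min(5*2^7,29)=29, bounds=[0,29]
  i=8: D_i=min(5*2^8,29)=29, bounds=[0,29]
  i=9: D_i=min(5*2^9,29)=29, bounds=[0,29]

Answer: [0,5] [0,10] [0,20] [0,29] [0,29] [0,29] [0,29] [0,29] [0,29] [0,29]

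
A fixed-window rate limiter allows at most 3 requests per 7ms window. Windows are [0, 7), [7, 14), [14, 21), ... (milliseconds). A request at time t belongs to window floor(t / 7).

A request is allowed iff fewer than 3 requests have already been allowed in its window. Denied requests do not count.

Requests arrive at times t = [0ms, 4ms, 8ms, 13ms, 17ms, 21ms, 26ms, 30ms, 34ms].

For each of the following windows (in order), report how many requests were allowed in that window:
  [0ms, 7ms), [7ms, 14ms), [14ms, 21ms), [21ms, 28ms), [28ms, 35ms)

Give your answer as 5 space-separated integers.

Answer: 2 2 1 2 2

Derivation:
Processing requests:
  req#1 t=0ms (window 0): ALLOW
  req#2 t=4ms (window 0): ALLOW
  req#3 t=8ms (window 1): ALLOW
  req#4 t=13ms (window 1): ALLOW
  req#5 t=17ms (window 2): ALLOW
  req#6 t=21ms (window 3): ALLOW
  req#7 t=26ms (window 3): ALLOW
  req#8 t=30ms (window 4): ALLOW
  req#9 t=34ms (window 4): ALLOW

Allowed counts by window: 2 2 1 2 2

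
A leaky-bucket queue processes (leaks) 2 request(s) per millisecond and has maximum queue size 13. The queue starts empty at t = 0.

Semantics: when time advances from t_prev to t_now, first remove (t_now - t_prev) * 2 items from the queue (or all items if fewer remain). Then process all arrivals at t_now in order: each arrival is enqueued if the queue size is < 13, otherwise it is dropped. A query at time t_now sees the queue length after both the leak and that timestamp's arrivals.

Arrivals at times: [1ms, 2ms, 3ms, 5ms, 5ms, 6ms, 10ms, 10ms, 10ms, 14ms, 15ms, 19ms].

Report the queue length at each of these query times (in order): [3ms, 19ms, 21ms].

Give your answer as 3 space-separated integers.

Answer: 1 1 0

Derivation:
Queue lengths at query times:
  query t=3ms: backlog = 1
  query t=19ms: backlog = 1
  query t=21ms: backlog = 0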